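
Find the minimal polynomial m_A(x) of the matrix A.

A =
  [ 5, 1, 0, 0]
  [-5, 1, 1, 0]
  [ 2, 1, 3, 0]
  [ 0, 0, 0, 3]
x^3 - 9*x^2 + 27*x - 27

The characteristic polynomial is χ_A(x) = (x - 3)^4, so the eigenvalues are known. The minimal polynomial is
  m_A(x) = Π_λ (x − λ)^{k_λ}
where k_λ is the size of the *largest* Jordan block for λ (equivalently, the smallest k with (A − λI)^k v = 0 for every generalised eigenvector v of λ).

  λ = 3: largest Jordan block has size 3, contributing (x − 3)^3

So m_A(x) = (x - 3)^3 = x^3 - 9*x^2 + 27*x - 27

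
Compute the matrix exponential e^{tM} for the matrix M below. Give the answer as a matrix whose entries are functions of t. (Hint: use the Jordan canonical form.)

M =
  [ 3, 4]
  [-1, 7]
e^{tM} =
  [-2*t*exp(5*t) + exp(5*t), 4*t*exp(5*t)]
  [-t*exp(5*t), 2*t*exp(5*t) + exp(5*t)]

Strategy: write M = P · J · P⁻¹ where J is a Jordan canonical form, so e^{tM} = P · e^{tJ} · P⁻¹, and e^{tJ} can be computed block-by-block.

M has Jordan form
J =
  [5, 1]
  [0, 5]
(up to reordering of blocks).

Per-block formulas:
  For a 2×2 Jordan block J_2(5): exp(t · J_2(5)) = e^(5t)·(I + t·N), where N is the 2×2 nilpotent shift.

After assembling e^{tJ} and conjugating by P, we get:

e^{tM} =
  [-2*t*exp(5*t) + exp(5*t), 4*t*exp(5*t)]
  [-t*exp(5*t), 2*t*exp(5*t) + exp(5*t)]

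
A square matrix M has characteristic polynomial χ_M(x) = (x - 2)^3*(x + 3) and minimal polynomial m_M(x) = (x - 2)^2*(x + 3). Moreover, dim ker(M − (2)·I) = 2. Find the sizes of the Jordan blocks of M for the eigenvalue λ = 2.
Block sizes for λ = 2: [2, 1]

Step 1 — from the characteristic polynomial, algebraic multiplicity of λ = 2 is 3. From dim ker(M − (2)·I) = 2, there are exactly 2 Jordan blocks for λ = 2.
Step 2 — from the minimal polynomial, the factor (x − 2)^2 tells us the largest block for λ = 2 has size 2.
Step 3 — with total size 3, 2 blocks, and largest block 2, the block sizes (in nonincreasing order) are [2, 1].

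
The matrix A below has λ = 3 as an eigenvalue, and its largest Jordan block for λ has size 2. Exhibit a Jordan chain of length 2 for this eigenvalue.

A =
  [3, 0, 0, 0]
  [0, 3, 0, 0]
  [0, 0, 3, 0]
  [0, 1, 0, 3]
A Jordan chain for λ = 3 of length 2:
v_1 = (0, 0, 0, 1)ᵀ
v_2 = (0, 1, 0, 0)ᵀ

Let N = A − (3)·I. We want v_2 with N^2 v_2 = 0 but N^1 v_2 ≠ 0; then v_{j-1} := N · v_j for j = 2, …, 2.

Pick v_2 = (0, 1, 0, 0)ᵀ.
Then v_1 = N · v_2 = (0, 0, 0, 1)ᵀ.

Sanity check: (A − (3)·I) v_1 = (0, 0, 0, 0)ᵀ = 0. ✓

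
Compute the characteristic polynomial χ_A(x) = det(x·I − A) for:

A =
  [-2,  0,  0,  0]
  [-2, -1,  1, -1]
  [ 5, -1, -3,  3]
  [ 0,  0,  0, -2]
x^4 + 8*x^3 + 24*x^2 + 32*x + 16

Expanding det(x·I − A) (e.g. by cofactor expansion or by noting that A is similar to its Jordan form J, which has the same characteristic polynomial as A) gives
  χ_A(x) = x^4 + 8*x^3 + 24*x^2 + 32*x + 16
which factors as (x + 2)^4. The eigenvalues (with algebraic multiplicities) are λ = -2 with multiplicity 4.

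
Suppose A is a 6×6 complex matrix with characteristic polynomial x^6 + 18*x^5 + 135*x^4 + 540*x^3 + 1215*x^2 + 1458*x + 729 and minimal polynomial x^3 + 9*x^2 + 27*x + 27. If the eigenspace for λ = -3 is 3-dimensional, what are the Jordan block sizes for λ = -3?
Block sizes for λ = -3: [3, 2, 1]

Step 1 — from the characteristic polynomial, algebraic multiplicity of λ = -3 is 6. From dim ker(A − (-3)·I) = 3, there are exactly 3 Jordan blocks for λ = -3.
Step 2 — from the minimal polynomial, the factor (x + 3)^3 tells us the largest block for λ = -3 has size 3.
Step 3 — with total size 6, 3 blocks, and largest block 3, the block sizes (in nonincreasing order) are [3, 2, 1].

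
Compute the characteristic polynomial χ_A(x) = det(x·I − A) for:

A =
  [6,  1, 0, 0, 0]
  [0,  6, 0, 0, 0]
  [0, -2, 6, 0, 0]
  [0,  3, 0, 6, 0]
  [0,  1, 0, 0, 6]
x^5 - 30*x^4 + 360*x^3 - 2160*x^2 + 6480*x - 7776

Expanding det(x·I − A) (e.g. by cofactor expansion or by noting that A is similar to its Jordan form J, which has the same characteristic polynomial as A) gives
  χ_A(x) = x^5 - 30*x^4 + 360*x^3 - 2160*x^2 + 6480*x - 7776
which factors as (x - 6)^5. The eigenvalues (with algebraic multiplicities) are λ = 6 with multiplicity 5.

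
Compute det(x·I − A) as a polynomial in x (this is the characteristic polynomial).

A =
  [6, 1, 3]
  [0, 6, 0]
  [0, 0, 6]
x^3 - 18*x^2 + 108*x - 216

Expanding det(x·I − A) (e.g. by cofactor expansion or by noting that A is similar to its Jordan form J, which has the same characteristic polynomial as A) gives
  χ_A(x) = x^3 - 18*x^2 + 108*x - 216
which factors as (x - 6)^3. The eigenvalues (with algebraic multiplicities) are λ = 6 with multiplicity 3.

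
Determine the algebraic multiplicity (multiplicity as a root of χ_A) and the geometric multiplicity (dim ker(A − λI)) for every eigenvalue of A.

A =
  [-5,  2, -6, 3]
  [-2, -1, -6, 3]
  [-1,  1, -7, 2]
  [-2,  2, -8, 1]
λ = -3: alg = 4, geom = 2

Step 1 — factor the characteristic polynomial to read off the algebraic multiplicities:
  χ_A(x) = (x + 3)^4

Step 2 — compute geometric multiplicities via the rank-nullity identity g(λ) = n − rank(A − λI):
  rank(A − (-3)·I) = 2, so dim ker(A − (-3)·I) = n − 2 = 2

Summary:
  λ = -3: algebraic multiplicity = 4, geometric multiplicity = 2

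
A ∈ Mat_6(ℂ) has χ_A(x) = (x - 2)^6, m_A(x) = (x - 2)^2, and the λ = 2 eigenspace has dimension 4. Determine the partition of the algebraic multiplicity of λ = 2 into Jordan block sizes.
Block sizes for λ = 2: [2, 2, 1, 1]

Step 1 — from the characteristic polynomial, algebraic multiplicity of λ = 2 is 6. From dim ker(A − (2)·I) = 4, there are exactly 4 Jordan blocks for λ = 2.
Step 2 — from the minimal polynomial, the factor (x − 2)^2 tells us the largest block for λ = 2 has size 2.
Step 3 — with total size 6, 4 blocks, and largest block 2, the block sizes (in nonincreasing order) are [2, 2, 1, 1].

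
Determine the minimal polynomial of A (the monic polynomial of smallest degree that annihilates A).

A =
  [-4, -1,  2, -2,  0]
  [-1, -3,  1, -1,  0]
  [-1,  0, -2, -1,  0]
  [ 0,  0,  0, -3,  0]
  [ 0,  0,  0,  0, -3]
x^3 + 9*x^2 + 27*x + 27

The characteristic polynomial is χ_A(x) = (x + 3)^5, so the eigenvalues are known. The minimal polynomial is
  m_A(x) = Π_λ (x − λ)^{k_λ}
where k_λ is the size of the *largest* Jordan block for λ (equivalently, the smallest k with (A − λI)^k v = 0 for every generalised eigenvector v of λ).

  λ = -3: largest Jordan block has size 3, contributing (x + 3)^3

So m_A(x) = (x + 3)^3 = x^3 + 9*x^2 + 27*x + 27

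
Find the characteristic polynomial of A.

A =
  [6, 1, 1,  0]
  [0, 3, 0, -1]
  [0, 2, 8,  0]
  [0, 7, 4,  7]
x^4 - 24*x^3 + 216*x^2 - 864*x + 1296

Expanding det(x·I − A) (e.g. by cofactor expansion or by noting that A is similar to its Jordan form J, which has the same characteristic polynomial as A) gives
  χ_A(x) = x^4 - 24*x^3 + 216*x^2 - 864*x + 1296
which factors as (x - 6)^4. The eigenvalues (with algebraic multiplicities) are λ = 6 with multiplicity 4.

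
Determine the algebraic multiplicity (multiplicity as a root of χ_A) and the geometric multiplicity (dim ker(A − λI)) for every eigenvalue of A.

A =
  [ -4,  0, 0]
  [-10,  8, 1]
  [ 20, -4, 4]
λ = -4: alg = 1, geom = 1; λ = 6: alg = 2, geom = 1

Step 1 — factor the characteristic polynomial to read off the algebraic multiplicities:
  χ_A(x) = (x - 6)^2*(x + 4)

Step 2 — compute geometric multiplicities via the rank-nullity identity g(λ) = n − rank(A − λI):
  rank(A − (-4)·I) = 2, so dim ker(A − (-4)·I) = n − 2 = 1
  rank(A − (6)·I) = 2, so dim ker(A − (6)·I) = n − 2 = 1

Summary:
  λ = -4: algebraic multiplicity = 1, geometric multiplicity = 1
  λ = 6: algebraic multiplicity = 2, geometric multiplicity = 1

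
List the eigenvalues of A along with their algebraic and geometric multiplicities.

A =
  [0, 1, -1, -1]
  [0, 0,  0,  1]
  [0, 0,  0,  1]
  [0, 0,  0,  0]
λ = 0: alg = 4, geom = 2

Step 1 — factor the characteristic polynomial to read off the algebraic multiplicities:
  χ_A(x) = x^4

Step 2 — compute geometric multiplicities via the rank-nullity identity g(λ) = n − rank(A − λI):
  rank(A − (0)·I) = 2, so dim ker(A − (0)·I) = n − 2 = 2

Summary:
  λ = 0: algebraic multiplicity = 4, geometric multiplicity = 2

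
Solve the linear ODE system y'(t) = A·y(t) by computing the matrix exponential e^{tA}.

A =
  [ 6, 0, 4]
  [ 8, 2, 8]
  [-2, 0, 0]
e^{tA} =
  [2*exp(4*t) - exp(2*t), 0, 2*exp(4*t) - 2*exp(2*t)]
  [4*exp(4*t) - 4*exp(2*t), exp(2*t), 4*exp(4*t) - 4*exp(2*t)]
  [-exp(4*t) + exp(2*t), 0, -exp(4*t) + 2*exp(2*t)]

Strategy: write A = P · J · P⁻¹ where J is a Jordan canonical form, so e^{tA} = P · e^{tJ} · P⁻¹, and e^{tJ} can be computed block-by-block.

A has Jordan form
J =
  [2, 0, 0]
  [0, 2, 0]
  [0, 0, 4]
(up to reordering of blocks).

Per-block formulas:
  For a 1×1 block at λ = 4: exp(t · [4]) = [e^(4t)].
  For a 1×1 block at λ = 2: exp(t · [2]) = [e^(2t)].

After assembling e^{tJ} and conjugating by P, we get:

e^{tA} =
  [2*exp(4*t) - exp(2*t), 0, 2*exp(4*t) - 2*exp(2*t)]
  [4*exp(4*t) - 4*exp(2*t), exp(2*t), 4*exp(4*t) - 4*exp(2*t)]
  [-exp(4*t) + exp(2*t), 0, -exp(4*t) + 2*exp(2*t)]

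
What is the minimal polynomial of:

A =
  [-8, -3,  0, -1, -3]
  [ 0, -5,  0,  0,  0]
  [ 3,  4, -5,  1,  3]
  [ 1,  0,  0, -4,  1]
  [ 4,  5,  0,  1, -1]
x^4 + 18*x^3 + 121*x^2 + 360*x + 400

The characteristic polynomial is χ_A(x) = (x + 4)^2*(x + 5)^3, so the eigenvalues are known. The minimal polynomial is
  m_A(x) = Π_λ (x − λ)^{k_λ}
where k_λ is the size of the *largest* Jordan block for λ (equivalently, the smallest k with (A − λI)^k v = 0 for every generalised eigenvector v of λ).

  λ = -5: largest Jordan block has size 2, contributing (x + 5)^2
  λ = -4: largest Jordan block has size 2, contributing (x + 4)^2

So m_A(x) = (x + 4)^2*(x + 5)^2 = x^4 + 18*x^3 + 121*x^2 + 360*x + 400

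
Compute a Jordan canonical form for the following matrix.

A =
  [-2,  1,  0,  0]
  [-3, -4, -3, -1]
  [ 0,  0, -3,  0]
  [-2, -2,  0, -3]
J_3(-3) ⊕ J_1(-3)

The characteristic polynomial is
  det(x·I − A) = x^4 + 12*x^3 + 54*x^2 + 108*x + 81 = (x + 3)^4

Eigenvalues and multiplicities (the geometric multiplicity of λ is n − rank(A − λI), which equals the number of Jordan blocks for λ):
  λ = -3: algebraic multiplicity = 4, geometric multiplicity = 2

Determining the block sizes for each eigenvalue:
  λ = -3: with am = 4 and gm = 2, the partition is not yet determined (e.g. several partitions of 4 into 2 parts exist). Let N = A − (-3)·I. Computing rank(N^1) = 2, rank(N^2) = 1, rank(N^3) = 0; the number of blocks of size ≥ j is rank(N^{j−1}) − rank(N^j), giving [2, 1, 1]. So we have 1 block(s) of size 3, 1 block(s) of size 1 → block sizes [3, 1]

Assembling the blocks gives a Jordan form
J =
  [-3,  1,  0,  0]
  [ 0, -3,  1,  0]
  [ 0,  0, -3,  0]
  [ 0,  0,  0, -3]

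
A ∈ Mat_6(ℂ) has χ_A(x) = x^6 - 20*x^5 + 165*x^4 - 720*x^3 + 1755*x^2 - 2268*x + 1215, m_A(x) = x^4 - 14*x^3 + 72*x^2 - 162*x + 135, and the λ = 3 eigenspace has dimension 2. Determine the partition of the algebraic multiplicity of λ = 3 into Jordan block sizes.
Block sizes for λ = 3: [3, 2]

Step 1 — from the characteristic polynomial, algebraic multiplicity of λ = 3 is 5. From dim ker(A − (3)·I) = 2, there are exactly 2 Jordan blocks for λ = 3.
Step 2 — from the minimal polynomial, the factor (x − 3)^3 tells us the largest block for λ = 3 has size 3.
Step 3 — with total size 5, 2 blocks, and largest block 3, the block sizes (in nonincreasing order) are [3, 2].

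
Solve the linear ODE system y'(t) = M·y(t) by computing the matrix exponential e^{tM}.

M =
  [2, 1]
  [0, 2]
e^{tM} =
  [exp(2*t), t*exp(2*t)]
  [0, exp(2*t)]

Strategy: write M = P · J · P⁻¹ where J is a Jordan canonical form, so e^{tM} = P · e^{tJ} · P⁻¹, and e^{tJ} can be computed block-by-block.

M has Jordan form
J =
  [2, 1]
  [0, 2]
(up to reordering of blocks).

Per-block formulas:
  For a 2×2 Jordan block J_2(2): exp(t · J_2(2)) = e^(2t)·(I + t·N), where N is the 2×2 nilpotent shift.

After assembling e^{tJ} and conjugating by P, we get:

e^{tM} =
  [exp(2*t), t*exp(2*t)]
  [0, exp(2*t)]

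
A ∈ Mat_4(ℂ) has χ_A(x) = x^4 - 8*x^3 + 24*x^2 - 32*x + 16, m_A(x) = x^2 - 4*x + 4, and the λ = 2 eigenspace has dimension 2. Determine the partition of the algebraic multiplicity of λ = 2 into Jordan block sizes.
Block sizes for λ = 2: [2, 2]

Step 1 — from the characteristic polynomial, algebraic multiplicity of λ = 2 is 4. From dim ker(A − (2)·I) = 2, there are exactly 2 Jordan blocks for λ = 2.
Step 2 — from the minimal polynomial, the factor (x − 2)^2 tells us the largest block for λ = 2 has size 2.
Step 3 — with total size 4, 2 blocks, and largest block 2, the block sizes (in nonincreasing order) are [2, 2].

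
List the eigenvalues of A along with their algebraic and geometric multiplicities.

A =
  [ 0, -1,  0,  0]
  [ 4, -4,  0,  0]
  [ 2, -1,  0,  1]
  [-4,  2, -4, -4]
λ = -2: alg = 4, geom = 2

Step 1 — factor the characteristic polynomial to read off the algebraic multiplicities:
  χ_A(x) = (x + 2)^4

Step 2 — compute geometric multiplicities via the rank-nullity identity g(λ) = n − rank(A − λI):
  rank(A − (-2)·I) = 2, so dim ker(A − (-2)·I) = n − 2 = 2

Summary:
  λ = -2: algebraic multiplicity = 4, geometric multiplicity = 2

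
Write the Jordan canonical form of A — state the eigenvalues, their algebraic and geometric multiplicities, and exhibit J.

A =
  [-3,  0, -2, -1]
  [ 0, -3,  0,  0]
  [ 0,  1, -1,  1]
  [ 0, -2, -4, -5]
J_2(-3) ⊕ J_2(-3)

The characteristic polynomial is
  det(x·I − A) = x^4 + 12*x^3 + 54*x^2 + 108*x + 81 = (x + 3)^4

Eigenvalues and multiplicities (the geometric multiplicity of λ is n − rank(A − λI), which equals the number of Jordan blocks for λ):
  λ = -3: algebraic multiplicity = 4, geometric multiplicity = 2

Determining the block sizes for each eigenvalue:
  λ = -3: with am = 4 and gm = 2, the partition is not yet determined (e.g. several partitions of 4 into 2 parts exist). Let N = A − (-3)·I. Computing rank(N^1) = 2, rank(N^2) = 0; the number of blocks of size ≥ j is rank(N^{j−1}) − rank(N^j), giving [2, 2]. So we have 2 block(s) of size 2 → block sizes [2, 2]

Assembling the blocks gives a Jordan form
J =
  [-3,  1,  0,  0]
  [ 0, -3,  0,  0]
  [ 0,  0, -3,  1]
  [ 0,  0,  0, -3]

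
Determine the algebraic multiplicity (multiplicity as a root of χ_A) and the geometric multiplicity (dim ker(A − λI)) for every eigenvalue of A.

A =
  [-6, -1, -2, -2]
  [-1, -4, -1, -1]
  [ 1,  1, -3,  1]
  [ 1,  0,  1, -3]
λ = -4: alg = 4, geom = 2

Step 1 — factor the characteristic polynomial to read off the algebraic multiplicities:
  χ_A(x) = (x + 4)^4

Step 2 — compute geometric multiplicities via the rank-nullity identity g(λ) = n − rank(A − λI):
  rank(A − (-4)·I) = 2, so dim ker(A − (-4)·I) = n − 2 = 2

Summary:
  λ = -4: algebraic multiplicity = 4, geometric multiplicity = 2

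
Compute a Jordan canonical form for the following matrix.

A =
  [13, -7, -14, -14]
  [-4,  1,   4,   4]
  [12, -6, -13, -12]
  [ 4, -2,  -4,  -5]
J_2(-1) ⊕ J_1(-1) ⊕ J_1(-1)

The characteristic polynomial is
  det(x·I − A) = x^4 + 4*x^3 + 6*x^2 + 4*x + 1 = (x + 1)^4

Eigenvalues and multiplicities (the geometric multiplicity of λ is n − rank(A − λI), which equals the number of Jordan blocks for λ):
  λ = -1: algebraic multiplicity = 4, geometric multiplicity = 3

Determining the block sizes for each eigenvalue:
  λ = -1: 3 blocks summing to 4 forces exactly one block of size 2 and the rest size 1 → block sizes [2, 1, 1]

Assembling the blocks gives a Jordan form
J =
  [-1,  1,  0,  0]
  [ 0, -1,  0,  0]
  [ 0,  0, -1,  0]
  [ 0,  0,  0, -1]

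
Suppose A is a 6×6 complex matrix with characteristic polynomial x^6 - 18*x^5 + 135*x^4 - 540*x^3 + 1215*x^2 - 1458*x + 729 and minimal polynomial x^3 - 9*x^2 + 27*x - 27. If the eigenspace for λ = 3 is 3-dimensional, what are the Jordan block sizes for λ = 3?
Block sizes for λ = 3: [3, 2, 1]

Step 1 — from the characteristic polynomial, algebraic multiplicity of λ = 3 is 6. From dim ker(A − (3)·I) = 3, there are exactly 3 Jordan blocks for λ = 3.
Step 2 — from the minimal polynomial, the factor (x − 3)^3 tells us the largest block for λ = 3 has size 3.
Step 3 — with total size 6, 3 blocks, and largest block 3, the block sizes (in nonincreasing order) are [3, 2, 1].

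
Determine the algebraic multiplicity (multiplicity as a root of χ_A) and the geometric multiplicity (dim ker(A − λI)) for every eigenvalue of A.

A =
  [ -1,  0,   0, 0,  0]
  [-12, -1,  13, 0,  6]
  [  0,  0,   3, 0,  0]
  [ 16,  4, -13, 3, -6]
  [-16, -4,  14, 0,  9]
λ = -1: alg = 1, geom = 1; λ = 3: alg = 3, geom = 2; λ = 5: alg = 1, geom = 1

Step 1 — factor the characteristic polynomial to read off the algebraic multiplicities:
  χ_A(x) = (x - 5)*(x - 3)^3*(x + 1)

Step 2 — compute geometric multiplicities via the rank-nullity identity g(λ) = n − rank(A − λI):
  rank(A − (-1)·I) = 4, so dim ker(A − (-1)·I) = n − 4 = 1
  rank(A − (3)·I) = 3, so dim ker(A − (3)·I) = n − 3 = 2
  rank(A − (5)·I) = 4, so dim ker(A − (5)·I) = n − 4 = 1

Summary:
  λ = -1: algebraic multiplicity = 1, geometric multiplicity = 1
  λ = 3: algebraic multiplicity = 3, geometric multiplicity = 2
  λ = 5: algebraic multiplicity = 1, geometric multiplicity = 1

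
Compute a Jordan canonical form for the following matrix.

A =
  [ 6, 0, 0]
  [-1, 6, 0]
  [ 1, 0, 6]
J_2(6) ⊕ J_1(6)

The characteristic polynomial is
  det(x·I − A) = x^3 - 18*x^2 + 108*x - 216 = (x - 6)^3

Eigenvalues and multiplicities (the geometric multiplicity of λ is n − rank(A − λI), which equals the number of Jordan blocks for λ):
  λ = 6: algebraic multiplicity = 3, geometric multiplicity = 2

Determining the block sizes for each eigenvalue:
  λ = 6: 2 blocks summing to 3 forces exactly one block of size 2 and the rest size 1 → block sizes [2, 1]

Assembling the blocks gives a Jordan form
J =
  [6, 1, 0]
  [0, 6, 0]
  [0, 0, 6]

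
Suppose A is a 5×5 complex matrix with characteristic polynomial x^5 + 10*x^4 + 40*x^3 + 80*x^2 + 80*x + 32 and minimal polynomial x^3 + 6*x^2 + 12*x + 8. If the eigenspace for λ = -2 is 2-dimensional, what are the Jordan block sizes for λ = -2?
Block sizes for λ = -2: [3, 2]

Step 1 — from the characteristic polynomial, algebraic multiplicity of λ = -2 is 5. From dim ker(A − (-2)·I) = 2, there are exactly 2 Jordan blocks for λ = -2.
Step 2 — from the minimal polynomial, the factor (x + 2)^3 tells us the largest block for λ = -2 has size 3.
Step 3 — with total size 5, 2 blocks, and largest block 3, the block sizes (in nonincreasing order) are [3, 2].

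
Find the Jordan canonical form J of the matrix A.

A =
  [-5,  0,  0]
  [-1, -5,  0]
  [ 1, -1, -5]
J_3(-5)

The characteristic polynomial is
  det(x·I − A) = x^3 + 15*x^2 + 75*x + 125 = (x + 5)^3

Eigenvalues and multiplicities (the geometric multiplicity of λ is n − rank(A − λI), which equals the number of Jordan blocks for λ):
  λ = -5: algebraic multiplicity = 3, geometric multiplicity = 1

Determining the block sizes for each eigenvalue:
  λ = -5: one block (gm = 1), so the single block has size am = 3 → block sizes [3]

Assembling the blocks gives a Jordan form
J =
  [-5,  1,  0]
  [ 0, -5,  1]
  [ 0,  0, -5]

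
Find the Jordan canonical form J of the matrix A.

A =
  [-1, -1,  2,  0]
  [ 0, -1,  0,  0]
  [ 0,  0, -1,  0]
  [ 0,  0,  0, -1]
J_2(-1) ⊕ J_1(-1) ⊕ J_1(-1)

The characteristic polynomial is
  det(x·I − A) = x^4 + 4*x^3 + 6*x^2 + 4*x + 1 = (x + 1)^4

Eigenvalues and multiplicities (the geometric multiplicity of λ is n − rank(A − λI), which equals the number of Jordan blocks for λ):
  λ = -1: algebraic multiplicity = 4, geometric multiplicity = 3

Determining the block sizes for each eigenvalue:
  λ = -1: 3 blocks summing to 4 forces exactly one block of size 2 and the rest size 1 → block sizes [2, 1, 1]

Assembling the blocks gives a Jordan form
J =
  [-1,  1,  0,  0]
  [ 0, -1,  0,  0]
  [ 0,  0, -1,  0]
  [ 0,  0,  0, -1]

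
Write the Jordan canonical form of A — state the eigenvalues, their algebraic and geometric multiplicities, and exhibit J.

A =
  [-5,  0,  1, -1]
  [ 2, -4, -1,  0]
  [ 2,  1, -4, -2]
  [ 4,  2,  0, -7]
J_3(-5) ⊕ J_1(-5)

The characteristic polynomial is
  det(x·I − A) = x^4 + 20*x^3 + 150*x^2 + 500*x + 625 = (x + 5)^4

Eigenvalues and multiplicities (the geometric multiplicity of λ is n − rank(A − λI), which equals the number of Jordan blocks for λ):
  λ = -5: algebraic multiplicity = 4, geometric multiplicity = 2

Determining the block sizes for each eigenvalue:
  λ = -5: with am = 4 and gm = 2, the partition is not yet determined (e.g. several partitions of 4 into 2 parts exist). Let N = A − (-5)·I. Computing rank(N^1) = 2, rank(N^2) = 1, rank(N^3) = 0; the number of blocks of size ≥ j is rank(N^{j−1}) − rank(N^j), giving [2, 1, 1]. So we have 1 block(s) of size 3, 1 block(s) of size 1 → block sizes [3, 1]

Assembling the blocks gives a Jordan form
J =
  [-5,  1,  0,  0]
  [ 0, -5,  1,  0]
  [ 0,  0, -5,  0]
  [ 0,  0,  0, -5]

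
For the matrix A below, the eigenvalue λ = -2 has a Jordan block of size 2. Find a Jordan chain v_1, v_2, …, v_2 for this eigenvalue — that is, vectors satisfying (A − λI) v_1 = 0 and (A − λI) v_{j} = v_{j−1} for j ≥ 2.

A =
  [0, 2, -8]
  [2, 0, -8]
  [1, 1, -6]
A Jordan chain for λ = -2 of length 2:
v_1 = (2, 2, 1)ᵀ
v_2 = (1, 0, 0)ᵀ

Let N = A − (-2)·I. We want v_2 with N^2 v_2 = 0 but N^1 v_2 ≠ 0; then v_{j-1} := N · v_j for j = 2, …, 2.

Pick v_2 = (1, 0, 0)ᵀ.
Then v_1 = N · v_2 = (2, 2, 1)ᵀ.

Sanity check: (A − (-2)·I) v_1 = (0, 0, 0)ᵀ = 0. ✓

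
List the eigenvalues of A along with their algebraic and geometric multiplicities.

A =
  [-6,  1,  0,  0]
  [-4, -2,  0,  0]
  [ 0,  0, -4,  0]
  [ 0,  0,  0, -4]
λ = -4: alg = 4, geom = 3

Step 1 — factor the characteristic polynomial to read off the algebraic multiplicities:
  χ_A(x) = (x + 4)^4

Step 2 — compute geometric multiplicities via the rank-nullity identity g(λ) = n − rank(A − λI):
  rank(A − (-4)·I) = 1, so dim ker(A − (-4)·I) = n − 1 = 3

Summary:
  λ = -4: algebraic multiplicity = 4, geometric multiplicity = 3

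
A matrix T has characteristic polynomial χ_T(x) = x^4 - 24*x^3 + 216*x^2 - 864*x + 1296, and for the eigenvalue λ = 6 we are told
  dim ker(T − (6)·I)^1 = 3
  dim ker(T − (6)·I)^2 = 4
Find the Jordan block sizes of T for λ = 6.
Block sizes for λ = 6: [2, 1, 1]

From the dimensions of kernels of powers, the number of Jordan blocks of size at least j is d_j − d_{j−1} where d_j = dim ker(N^j) (with d_0 = 0). Computing the differences gives [3, 1].
The number of blocks of size exactly k is (#blocks of size ≥ k) − (#blocks of size ≥ k + 1), so the partition is: 2 block(s) of size 1, 1 block(s) of size 2.
In nonincreasing order the block sizes are [2, 1, 1].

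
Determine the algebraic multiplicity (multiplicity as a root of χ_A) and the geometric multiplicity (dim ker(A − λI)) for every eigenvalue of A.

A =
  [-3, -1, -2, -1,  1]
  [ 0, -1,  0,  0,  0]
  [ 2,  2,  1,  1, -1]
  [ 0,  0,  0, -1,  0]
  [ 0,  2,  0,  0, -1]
λ = -1: alg = 5, geom = 3

Step 1 — factor the characteristic polynomial to read off the algebraic multiplicities:
  χ_A(x) = (x + 1)^5

Step 2 — compute geometric multiplicities via the rank-nullity identity g(λ) = n − rank(A − λI):
  rank(A − (-1)·I) = 2, so dim ker(A − (-1)·I) = n − 2 = 3

Summary:
  λ = -1: algebraic multiplicity = 5, geometric multiplicity = 3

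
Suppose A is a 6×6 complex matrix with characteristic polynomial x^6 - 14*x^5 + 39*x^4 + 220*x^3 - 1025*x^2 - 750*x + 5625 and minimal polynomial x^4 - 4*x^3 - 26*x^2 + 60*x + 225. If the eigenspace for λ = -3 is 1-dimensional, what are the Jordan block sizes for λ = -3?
Block sizes for λ = -3: [2]

Step 1 — from the characteristic polynomial, algebraic multiplicity of λ = -3 is 2. From dim ker(A − (-3)·I) = 1, there are exactly 1 Jordan blocks for λ = -3.
Step 2 — from the minimal polynomial, the factor (x + 3)^2 tells us the largest block for λ = -3 has size 2.
Step 3 — with total size 2, 1 blocks, and largest block 2, the block sizes (in nonincreasing order) are [2].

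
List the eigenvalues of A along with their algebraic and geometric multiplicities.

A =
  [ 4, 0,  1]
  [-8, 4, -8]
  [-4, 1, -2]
λ = 2: alg = 3, geom = 1

Step 1 — factor the characteristic polynomial to read off the algebraic multiplicities:
  χ_A(x) = (x - 2)^3

Step 2 — compute geometric multiplicities via the rank-nullity identity g(λ) = n − rank(A − λI):
  rank(A − (2)·I) = 2, so dim ker(A − (2)·I) = n − 2 = 1

Summary:
  λ = 2: algebraic multiplicity = 3, geometric multiplicity = 1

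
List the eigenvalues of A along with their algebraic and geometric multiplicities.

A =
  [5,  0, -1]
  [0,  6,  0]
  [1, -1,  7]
λ = 6: alg = 3, geom = 1

Step 1 — factor the characteristic polynomial to read off the algebraic multiplicities:
  χ_A(x) = (x - 6)^3

Step 2 — compute geometric multiplicities via the rank-nullity identity g(λ) = n − rank(A − λI):
  rank(A − (6)·I) = 2, so dim ker(A − (6)·I) = n − 2 = 1

Summary:
  λ = 6: algebraic multiplicity = 3, geometric multiplicity = 1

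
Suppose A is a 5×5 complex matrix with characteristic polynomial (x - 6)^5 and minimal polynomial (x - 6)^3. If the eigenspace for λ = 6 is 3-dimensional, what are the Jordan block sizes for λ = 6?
Block sizes for λ = 6: [3, 1, 1]

Step 1 — from the characteristic polynomial, algebraic multiplicity of λ = 6 is 5. From dim ker(A − (6)·I) = 3, there are exactly 3 Jordan blocks for λ = 6.
Step 2 — from the minimal polynomial, the factor (x − 6)^3 tells us the largest block for λ = 6 has size 3.
Step 3 — with total size 5, 3 blocks, and largest block 3, the block sizes (in nonincreasing order) are [3, 1, 1].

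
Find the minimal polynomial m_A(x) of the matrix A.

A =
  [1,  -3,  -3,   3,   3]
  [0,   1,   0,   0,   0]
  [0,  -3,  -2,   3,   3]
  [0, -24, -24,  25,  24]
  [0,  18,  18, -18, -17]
x^2 - 5*x + 4

The characteristic polynomial is χ_A(x) = (x - 4)*(x - 1)^4, so the eigenvalues are known. The minimal polynomial is
  m_A(x) = Π_λ (x − λ)^{k_λ}
where k_λ is the size of the *largest* Jordan block for λ (equivalently, the smallest k with (A − λI)^k v = 0 for every generalised eigenvector v of λ).

  λ = 1: largest Jordan block has size 1, contributing (x − 1)
  λ = 4: largest Jordan block has size 1, contributing (x − 4)

So m_A(x) = (x - 4)*(x - 1) = x^2 - 5*x + 4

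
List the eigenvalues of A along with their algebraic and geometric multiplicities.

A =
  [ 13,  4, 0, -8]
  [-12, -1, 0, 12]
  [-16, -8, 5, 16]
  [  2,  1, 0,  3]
λ = 5: alg = 4, geom = 3

Step 1 — factor the characteristic polynomial to read off the algebraic multiplicities:
  χ_A(x) = (x - 5)^4

Step 2 — compute geometric multiplicities via the rank-nullity identity g(λ) = n − rank(A − λI):
  rank(A − (5)·I) = 1, so dim ker(A − (5)·I) = n − 1 = 3

Summary:
  λ = 5: algebraic multiplicity = 4, geometric multiplicity = 3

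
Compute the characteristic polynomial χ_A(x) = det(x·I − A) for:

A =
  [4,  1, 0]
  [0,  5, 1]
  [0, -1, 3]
x^3 - 12*x^2 + 48*x - 64

Expanding det(x·I − A) (e.g. by cofactor expansion or by noting that A is similar to its Jordan form J, which has the same characteristic polynomial as A) gives
  χ_A(x) = x^3 - 12*x^2 + 48*x - 64
which factors as (x - 4)^3. The eigenvalues (with algebraic multiplicities) are λ = 4 with multiplicity 3.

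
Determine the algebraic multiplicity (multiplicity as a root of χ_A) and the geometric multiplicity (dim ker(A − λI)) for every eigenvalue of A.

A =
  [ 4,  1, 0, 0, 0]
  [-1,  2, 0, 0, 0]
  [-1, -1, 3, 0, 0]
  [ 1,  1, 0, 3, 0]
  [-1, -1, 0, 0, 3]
λ = 3: alg = 5, geom = 4

Step 1 — factor the characteristic polynomial to read off the algebraic multiplicities:
  χ_A(x) = (x - 3)^5

Step 2 — compute geometric multiplicities via the rank-nullity identity g(λ) = n − rank(A − λI):
  rank(A − (3)·I) = 1, so dim ker(A − (3)·I) = n − 1 = 4

Summary:
  λ = 3: algebraic multiplicity = 5, geometric multiplicity = 4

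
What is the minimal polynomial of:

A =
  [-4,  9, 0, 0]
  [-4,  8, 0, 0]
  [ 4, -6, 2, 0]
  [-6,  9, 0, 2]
x^2 - 4*x + 4

The characteristic polynomial is χ_A(x) = (x - 2)^4, so the eigenvalues are known. The minimal polynomial is
  m_A(x) = Π_λ (x − λ)^{k_λ}
where k_λ is the size of the *largest* Jordan block for λ (equivalently, the smallest k with (A − λI)^k v = 0 for every generalised eigenvector v of λ).

  λ = 2: largest Jordan block has size 2, contributing (x − 2)^2

So m_A(x) = (x - 2)^2 = x^2 - 4*x + 4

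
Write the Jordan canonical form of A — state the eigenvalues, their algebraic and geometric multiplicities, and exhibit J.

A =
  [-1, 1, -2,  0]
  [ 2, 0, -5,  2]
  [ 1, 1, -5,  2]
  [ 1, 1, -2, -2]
J_3(-2) ⊕ J_1(-2)

The characteristic polynomial is
  det(x·I − A) = x^4 + 8*x^3 + 24*x^2 + 32*x + 16 = (x + 2)^4

Eigenvalues and multiplicities (the geometric multiplicity of λ is n − rank(A − λI), which equals the number of Jordan blocks for λ):
  λ = -2: algebraic multiplicity = 4, geometric multiplicity = 2

Determining the block sizes for each eigenvalue:
  λ = -2: with am = 4 and gm = 2, the partition is not yet determined (e.g. several partitions of 4 into 2 parts exist). Let N = A − (-2)·I. Computing rank(N^1) = 2, rank(N^2) = 1, rank(N^3) = 0; the number of blocks of size ≥ j is rank(N^{j−1}) − rank(N^j), giving [2, 1, 1]. So we have 1 block(s) of size 3, 1 block(s) of size 1 → block sizes [3, 1]

Assembling the blocks gives a Jordan form
J =
  [-2,  1,  0,  0]
  [ 0, -2,  1,  0]
  [ 0,  0, -2,  0]
  [ 0,  0,  0, -2]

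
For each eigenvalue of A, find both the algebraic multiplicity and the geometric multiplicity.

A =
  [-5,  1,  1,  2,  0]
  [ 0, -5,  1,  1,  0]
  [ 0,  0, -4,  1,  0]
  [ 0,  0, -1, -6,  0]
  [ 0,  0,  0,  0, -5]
λ = -5: alg = 5, geom = 3

Step 1 — factor the characteristic polynomial to read off the algebraic multiplicities:
  χ_A(x) = (x + 5)^5

Step 2 — compute geometric multiplicities via the rank-nullity identity g(λ) = n − rank(A − λI):
  rank(A − (-5)·I) = 2, so dim ker(A − (-5)·I) = n − 2 = 3

Summary:
  λ = -5: algebraic multiplicity = 5, geometric multiplicity = 3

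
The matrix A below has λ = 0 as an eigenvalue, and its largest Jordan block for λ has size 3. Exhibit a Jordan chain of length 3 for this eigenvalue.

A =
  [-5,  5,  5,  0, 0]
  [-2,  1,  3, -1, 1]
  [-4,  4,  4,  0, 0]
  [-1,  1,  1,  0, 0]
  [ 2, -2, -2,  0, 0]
A Jordan chain for λ = 0 of length 3:
v_1 = (-5, -1, -4, -1, 2)ᵀ
v_2 = (-5, -2, -4, -1, 2)ᵀ
v_3 = (1, 0, 0, 0, 0)ᵀ

Let N = A − (0)·I. We want v_3 with N^3 v_3 = 0 but N^2 v_3 ≠ 0; then v_{j-1} := N · v_j for j = 3, …, 2.

Pick v_3 = (1, 0, 0, 0, 0)ᵀ.
Then v_2 = N · v_3 = (-5, -2, -4, -1, 2)ᵀ.
Then v_1 = N · v_2 = (-5, -1, -4, -1, 2)ᵀ.

Sanity check: (A − (0)·I) v_1 = (0, 0, 0, 0, 0)ᵀ = 0. ✓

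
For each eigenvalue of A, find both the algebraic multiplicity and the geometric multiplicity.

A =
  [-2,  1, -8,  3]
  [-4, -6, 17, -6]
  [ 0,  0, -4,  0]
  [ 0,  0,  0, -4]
λ = -4: alg = 4, geom = 2

Step 1 — factor the characteristic polynomial to read off the algebraic multiplicities:
  χ_A(x) = (x + 4)^4

Step 2 — compute geometric multiplicities via the rank-nullity identity g(λ) = n − rank(A − λI):
  rank(A − (-4)·I) = 2, so dim ker(A − (-4)·I) = n − 2 = 2

Summary:
  λ = -4: algebraic multiplicity = 4, geometric multiplicity = 2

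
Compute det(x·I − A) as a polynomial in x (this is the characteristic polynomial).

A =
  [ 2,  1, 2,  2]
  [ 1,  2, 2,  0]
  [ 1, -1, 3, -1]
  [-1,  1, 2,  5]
x^4 - 12*x^3 + 54*x^2 - 108*x + 81

Expanding det(x·I − A) (e.g. by cofactor expansion or by noting that A is similar to its Jordan form J, which has the same characteristic polynomial as A) gives
  χ_A(x) = x^4 - 12*x^3 + 54*x^2 - 108*x + 81
which factors as (x - 3)^4. The eigenvalues (with algebraic multiplicities) are λ = 3 with multiplicity 4.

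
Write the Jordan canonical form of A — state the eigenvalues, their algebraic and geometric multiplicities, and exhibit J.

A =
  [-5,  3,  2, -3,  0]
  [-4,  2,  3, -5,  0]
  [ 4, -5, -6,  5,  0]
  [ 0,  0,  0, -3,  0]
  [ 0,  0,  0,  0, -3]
J_3(-3) ⊕ J_1(-3) ⊕ J_1(-3)

The characteristic polynomial is
  det(x·I − A) = x^5 + 15*x^4 + 90*x^3 + 270*x^2 + 405*x + 243 = (x + 3)^5

Eigenvalues and multiplicities (the geometric multiplicity of λ is n − rank(A − λI), which equals the number of Jordan blocks for λ):
  λ = -3: algebraic multiplicity = 5, geometric multiplicity = 3

Determining the block sizes for each eigenvalue:
  λ = -3: with am = 5 and gm = 3, the partition is not yet determined (e.g. several partitions of 5 into 3 parts exist). Let N = A − (-3)·I. Computing rank(N^1) = 2, rank(N^2) = 1, rank(N^3) = 0; the number of blocks of size ≥ j is rank(N^{j−1}) − rank(N^j), giving [3, 1, 1]. So we have 1 block(s) of size 3, 2 block(s) of size 1 → block sizes [3, 1, 1]

Assembling the blocks gives a Jordan form
J =
  [-3,  1,  0,  0,  0]
  [ 0, -3,  1,  0,  0]
  [ 0,  0, -3,  0,  0]
  [ 0,  0,  0, -3,  0]
  [ 0,  0,  0,  0, -3]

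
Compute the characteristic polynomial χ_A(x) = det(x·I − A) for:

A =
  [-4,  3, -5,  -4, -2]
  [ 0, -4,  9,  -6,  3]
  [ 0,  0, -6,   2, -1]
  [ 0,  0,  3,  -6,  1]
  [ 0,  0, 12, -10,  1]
x^5 + 19*x^4 + 144*x^3 + 544*x^2 + 1024*x + 768

Expanding det(x·I − A) (e.g. by cofactor expansion or by noting that A is similar to its Jordan form J, which has the same characteristic polynomial as A) gives
  χ_A(x) = x^5 + 19*x^4 + 144*x^3 + 544*x^2 + 1024*x + 768
which factors as (x + 3)*(x + 4)^4. The eigenvalues (with algebraic multiplicities) are λ = -4 with multiplicity 4, λ = -3 with multiplicity 1.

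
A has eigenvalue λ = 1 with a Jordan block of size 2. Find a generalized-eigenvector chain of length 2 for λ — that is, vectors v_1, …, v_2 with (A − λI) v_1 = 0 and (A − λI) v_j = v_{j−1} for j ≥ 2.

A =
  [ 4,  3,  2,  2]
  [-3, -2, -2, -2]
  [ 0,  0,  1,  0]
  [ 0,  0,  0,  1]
A Jordan chain for λ = 1 of length 2:
v_1 = (3, -3, 0, 0)ᵀ
v_2 = (1, 0, 0, 0)ᵀ

Let N = A − (1)·I. We want v_2 with N^2 v_2 = 0 but N^1 v_2 ≠ 0; then v_{j-1} := N · v_j for j = 2, …, 2.

Pick v_2 = (1, 0, 0, 0)ᵀ.
Then v_1 = N · v_2 = (3, -3, 0, 0)ᵀ.

Sanity check: (A − (1)·I) v_1 = (0, 0, 0, 0)ᵀ = 0. ✓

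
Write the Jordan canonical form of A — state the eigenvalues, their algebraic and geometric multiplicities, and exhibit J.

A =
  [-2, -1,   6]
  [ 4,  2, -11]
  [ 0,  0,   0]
J_3(0)

The characteristic polynomial is
  det(x·I − A) = x^3

Eigenvalues and multiplicities (the geometric multiplicity of λ is n − rank(A − λI), which equals the number of Jordan blocks for λ):
  λ = 0: algebraic multiplicity = 3, geometric multiplicity = 1

Determining the block sizes for each eigenvalue:
  λ = 0: one block (gm = 1), so the single block has size am = 3 → block sizes [3]

Assembling the blocks gives a Jordan form
J =
  [0, 1, 0]
  [0, 0, 1]
  [0, 0, 0]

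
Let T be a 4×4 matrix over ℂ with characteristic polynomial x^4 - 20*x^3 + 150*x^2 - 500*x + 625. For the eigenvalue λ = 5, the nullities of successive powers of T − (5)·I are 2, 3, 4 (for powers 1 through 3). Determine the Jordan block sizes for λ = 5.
Block sizes for λ = 5: [3, 1]

From the dimensions of kernels of powers, the number of Jordan blocks of size at least j is d_j − d_{j−1} where d_j = dim ker(N^j) (with d_0 = 0). Computing the differences gives [2, 1, 1].
The number of blocks of size exactly k is (#blocks of size ≥ k) − (#blocks of size ≥ k + 1), so the partition is: 1 block(s) of size 1, 1 block(s) of size 3.
In nonincreasing order the block sizes are [3, 1].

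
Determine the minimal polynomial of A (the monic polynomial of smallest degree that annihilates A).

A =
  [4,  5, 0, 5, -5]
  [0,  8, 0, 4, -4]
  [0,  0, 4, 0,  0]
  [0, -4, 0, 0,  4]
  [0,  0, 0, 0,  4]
x^2 - 8*x + 16

The characteristic polynomial is χ_A(x) = (x - 4)^5, so the eigenvalues are known. The minimal polynomial is
  m_A(x) = Π_λ (x − λ)^{k_λ}
where k_λ is the size of the *largest* Jordan block for λ (equivalently, the smallest k with (A − λI)^k v = 0 for every generalised eigenvector v of λ).

  λ = 4: largest Jordan block has size 2, contributing (x − 4)^2

So m_A(x) = (x - 4)^2 = x^2 - 8*x + 16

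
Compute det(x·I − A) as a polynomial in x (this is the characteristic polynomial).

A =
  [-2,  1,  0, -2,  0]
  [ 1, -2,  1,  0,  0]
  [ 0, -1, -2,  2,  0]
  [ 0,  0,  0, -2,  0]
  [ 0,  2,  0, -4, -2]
x^5 + 10*x^4 + 40*x^3 + 80*x^2 + 80*x + 32

Expanding det(x·I − A) (e.g. by cofactor expansion or by noting that A is similar to its Jordan form J, which has the same characteristic polynomial as A) gives
  χ_A(x) = x^5 + 10*x^4 + 40*x^3 + 80*x^2 + 80*x + 32
which factors as (x + 2)^5. The eigenvalues (with algebraic multiplicities) are λ = -2 with multiplicity 5.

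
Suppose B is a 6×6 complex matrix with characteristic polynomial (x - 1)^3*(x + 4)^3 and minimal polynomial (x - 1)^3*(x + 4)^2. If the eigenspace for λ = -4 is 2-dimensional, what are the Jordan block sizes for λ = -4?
Block sizes for λ = -4: [2, 1]

Step 1 — from the characteristic polynomial, algebraic multiplicity of λ = -4 is 3. From dim ker(B − (-4)·I) = 2, there are exactly 2 Jordan blocks for λ = -4.
Step 2 — from the minimal polynomial, the factor (x + 4)^2 tells us the largest block for λ = -4 has size 2.
Step 3 — with total size 3, 2 blocks, and largest block 2, the block sizes (in nonincreasing order) are [2, 1].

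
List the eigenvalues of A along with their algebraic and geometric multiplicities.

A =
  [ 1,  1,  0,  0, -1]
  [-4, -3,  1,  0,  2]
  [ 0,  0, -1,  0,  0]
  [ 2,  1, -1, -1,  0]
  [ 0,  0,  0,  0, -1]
λ = -1: alg = 5, geom = 2

Step 1 — factor the characteristic polynomial to read off the algebraic multiplicities:
  χ_A(x) = (x + 1)^5

Step 2 — compute geometric multiplicities via the rank-nullity identity g(λ) = n − rank(A − λI):
  rank(A − (-1)·I) = 3, so dim ker(A − (-1)·I) = n − 3 = 2

Summary:
  λ = -1: algebraic multiplicity = 5, geometric multiplicity = 2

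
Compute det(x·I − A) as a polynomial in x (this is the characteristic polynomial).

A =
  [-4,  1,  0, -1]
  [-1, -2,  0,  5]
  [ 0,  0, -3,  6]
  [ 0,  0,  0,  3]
x^4 + 6*x^3 - 54*x - 81

Expanding det(x·I − A) (e.g. by cofactor expansion or by noting that A is similar to its Jordan form J, which has the same characteristic polynomial as A) gives
  χ_A(x) = x^4 + 6*x^3 - 54*x - 81
which factors as (x - 3)*(x + 3)^3. The eigenvalues (with algebraic multiplicities) are λ = -3 with multiplicity 3, λ = 3 with multiplicity 1.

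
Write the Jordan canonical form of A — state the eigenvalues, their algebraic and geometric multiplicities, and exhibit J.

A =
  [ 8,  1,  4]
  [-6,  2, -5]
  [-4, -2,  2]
J_3(4)

The characteristic polynomial is
  det(x·I − A) = x^3 - 12*x^2 + 48*x - 64 = (x - 4)^3

Eigenvalues and multiplicities (the geometric multiplicity of λ is n − rank(A − λI), which equals the number of Jordan blocks for λ):
  λ = 4: algebraic multiplicity = 3, geometric multiplicity = 1

Determining the block sizes for each eigenvalue:
  λ = 4: one block (gm = 1), so the single block has size am = 3 → block sizes [3]

Assembling the blocks gives a Jordan form
J =
  [4, 1, 0]
  [0, 4, 1]
  [0, 0, 4]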